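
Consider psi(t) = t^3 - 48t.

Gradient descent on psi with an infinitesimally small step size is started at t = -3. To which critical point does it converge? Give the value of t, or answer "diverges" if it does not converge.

4

psi'(t) = 3(t - 4)(t + 4), so psi'(-3) = -21.
Gradient descent moves in the -psi' direction, i.e. t is increasing.
The nearest critical point in that direction is t = 4, where psi'' = 24 > 0 (a local minimum). The iterate converges there.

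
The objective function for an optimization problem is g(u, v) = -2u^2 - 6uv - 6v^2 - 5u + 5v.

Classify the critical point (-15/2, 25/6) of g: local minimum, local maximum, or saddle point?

The Hessian of g is constant: H = [[-4, -6], [-6, -12]].
det(H) = (-4)·(-12) − (-6)² = 12.
det(H) > 0 and tr(H) = -16 < 0, so H is negative definite and the point is a local maximum.

local maximum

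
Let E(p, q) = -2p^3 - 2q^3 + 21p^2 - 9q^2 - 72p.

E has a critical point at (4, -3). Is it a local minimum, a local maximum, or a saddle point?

The mixed partial ∂²E/∂p∂q is 0, so the Hessian at any point is diag(E_pp, E_qq) = diag(6(-2p + 7), -6(2q + 3)).
At (4, -3): H = diag(-6, 18).
The eigenvalues have opposite signs, so H is indefinite: a saddle point.

saddle point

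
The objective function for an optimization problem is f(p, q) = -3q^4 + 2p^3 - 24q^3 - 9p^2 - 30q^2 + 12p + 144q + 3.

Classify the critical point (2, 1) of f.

The mixed partial ∂²f/∂p∂q is 0, so the Hessian at any point is diag(f_pp, f_qq) = diag(6(2p - 3), -12(3q^2 + 12q + 5)).
At (2, 1): H = diag(6, -240).
The eigenvalues have opposite signs, so H is indefinite: a saddle point.

saddle point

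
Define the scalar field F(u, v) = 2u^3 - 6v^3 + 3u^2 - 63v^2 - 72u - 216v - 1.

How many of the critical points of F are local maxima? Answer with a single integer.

1

F separates as a function of u plus a function of v, so ∇F=0 decouples.
∂F/∂u = 6(u - 3)(u + 4) = 0 at u ∈ {-4, 3}; ∂F/∂v = -18(v + 3)(v + 4) = 0 at v ∈ {-4, -3}.
The Hessian is diagonal: diag(F_uu, F_vv). Second derivatives: F_uu(-4)=-42, F_uu(3)=42; F_vv(-4)=18, F_vv(-3)=-18.
Local maxima occur where both diagonal entries negative: (-4, -3). Count: 1.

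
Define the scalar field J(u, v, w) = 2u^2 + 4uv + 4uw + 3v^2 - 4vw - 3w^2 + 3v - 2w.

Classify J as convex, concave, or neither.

neither

J is quadratic, so its Hessian is the constant matrix H = [[4, 4, 4], [4, 6, -4], [4, -4, -6]].
Leading principal minors: 4, 8, -336.
Neither pattern holds ⇒ H is indefinite ⇒ neither convex nor concave.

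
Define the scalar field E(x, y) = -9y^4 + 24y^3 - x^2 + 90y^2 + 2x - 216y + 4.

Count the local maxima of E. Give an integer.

E separates as a function of x plus a function of y, so ∇E=0 decouples.
∂E/∂x = -2(x - 1) = 0 at x ∈ {1}; ∂E/∂y = -36(y - 3)(y - 1)(y + 2) = 0 at y ∈ {-2, 1, 3}.
The Hessian is diagonal: diag(E_xx, E_yy). Second derivatives: E_xx(1)=-2; E_yy(-2)=-540, E_yy(1)=216, E_yy(3)=-360.
Local maxima occur where both diagonal entries negative: (1, -2), (1, 3). Count: 2.

2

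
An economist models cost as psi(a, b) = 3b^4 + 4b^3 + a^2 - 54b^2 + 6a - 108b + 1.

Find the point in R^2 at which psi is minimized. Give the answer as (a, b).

psi(a,b) separates as P(a) + Q(b) + 1, so its minimum is min P + min Q + 1.
P'(a) = 2a + 6 vanishes at a ∈ {-3}; Q'(b) = 12(b - 3)(b + 1)(b + 3) vanishes at b ∈ {-3, -1, 3}.
Local minima of P (where P''>0): P(-3)=-9. Local minima of Q: Q(-3)=-27, Q(3)=-459.
So the global minimum of psi is P(-3) + Q(3) + 1 = -9 − 459 + 1 = -467, attained at (-3, 3).

(-3, 3)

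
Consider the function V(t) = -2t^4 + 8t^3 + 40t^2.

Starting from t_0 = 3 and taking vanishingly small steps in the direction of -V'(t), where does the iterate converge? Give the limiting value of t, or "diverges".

V'(t) = -8t(t - 5)(t + 2), so V'(3) = 240.
Gradient descent moves in the -V' direction, i.e. t is decreasing.
The nearest critical point in that direction is t = 0, where V'' = 80 > 0 (a local minimum). The iterate converges there.

0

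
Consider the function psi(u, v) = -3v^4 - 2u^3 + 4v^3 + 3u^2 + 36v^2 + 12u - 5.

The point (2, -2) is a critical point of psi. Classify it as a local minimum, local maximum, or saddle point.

The mixed partial ∂²psi/∂u∂v is 0, so the Hessian at any point is diag(psi_uu, psi_vv) = diag(6(-2u + 1), 12(-3v^2 + 2v + 6)).
At (2, -2): H = diag(-18, -120).
Both eigenvalues are negative, so H is negative definite: a local maximum.

local maximum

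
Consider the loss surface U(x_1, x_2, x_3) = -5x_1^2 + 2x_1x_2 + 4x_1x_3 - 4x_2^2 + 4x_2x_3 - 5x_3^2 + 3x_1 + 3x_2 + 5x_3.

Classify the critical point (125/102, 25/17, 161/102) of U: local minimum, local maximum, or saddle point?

The Hessian is constant: H = [[-10, 2, 4], [2, -8, 4], [4, 4, -10]].
Leading principal minors: Δ₁ = -10, Δ₂ = 76, Δ₃ = -408.
The minors alternate sign starting negative (−, +, −), so H is negative definite: a local maximum.

local maximum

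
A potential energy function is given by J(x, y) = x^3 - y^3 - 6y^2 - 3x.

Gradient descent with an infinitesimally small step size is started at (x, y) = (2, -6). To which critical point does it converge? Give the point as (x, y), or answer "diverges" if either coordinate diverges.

J is separable, so gradient descent decouples: x follows -∂J/∂x, y follows -∂J/∂y.
∂J/∂x = 3(x - 1)(x + 1); at x=2 this is 9, so x decreases.
∂J/∂y = -3y(y + 4); at y=-6 this is -36, so y increases.
x converges to its nearest critical value 1 (a local min of the x-part); y converges to -4. The iterate converges to (1, -4).

(1, -4)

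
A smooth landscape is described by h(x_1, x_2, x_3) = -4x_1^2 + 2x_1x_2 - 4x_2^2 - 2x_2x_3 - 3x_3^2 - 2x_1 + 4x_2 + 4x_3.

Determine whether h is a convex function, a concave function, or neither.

concave

h is quadratic, so its Hessian is the constant matrix H = [[-8, 2, 0], [2, -8, -2], [0, -2, -6]].
Leading principal minors: -8, 60, -328.
Signs alternate −, +, − ⇒ H ≺ 0 ⇒ concave.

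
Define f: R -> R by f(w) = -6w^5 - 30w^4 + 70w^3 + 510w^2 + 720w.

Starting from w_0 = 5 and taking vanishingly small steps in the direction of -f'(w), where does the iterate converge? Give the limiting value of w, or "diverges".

f'(w) = -30(w - 3)(w + 1)(w + 2)(w + 4), so f'(5) = -22680.
Gradient descent moves in the -f' direction, i.e. w is increasing.
There is no critical point above w=5, and f' keeps the same sign, so the iterate runs off to +∞.

diverges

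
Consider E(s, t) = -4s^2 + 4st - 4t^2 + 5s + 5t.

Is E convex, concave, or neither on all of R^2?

E is quadratic, so its Hessian is the constant matrix H = [[-8, 4], [4, -8]].
det(H) = 48, tr(H) = -16.
det(H) > 0 and tr(H) < 0, so H is negative definite everywhere: concave.

concave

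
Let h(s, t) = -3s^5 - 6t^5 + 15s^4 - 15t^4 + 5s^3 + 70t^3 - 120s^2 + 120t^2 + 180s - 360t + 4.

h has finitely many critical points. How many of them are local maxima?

h separates as a function of s plus a function of t, so ∇h=0 decouples.
∂h/∂s = -15(s - 3)(s - 2)(s - 1)(s + 2) = 0 at s ∈ {-2, 1, 2, 3}; ∂h/∂t = -30(t - 2)(t - 1)(t + 2)(t + 3) = 0 at t ∈ {-3, -2, 1, 2}.
The Hessian is diagonal: diag(h_ss, h_tt). Second derivatives: h_ss(-2)=900, h_ss(1)=-90, h_ss(2)=60, h_ss(3)=-150; h_tt(-3)=600, h_tt(-2)=-360, h_tt(1)=360, h_tt(2)=-600.
Local maxima occur where both diagonal entries negative: (1, -2), (1, 2), (3, -2), (3, 2). Count: 4.

4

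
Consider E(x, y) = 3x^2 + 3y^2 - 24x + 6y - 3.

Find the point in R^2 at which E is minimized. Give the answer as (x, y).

E(x,y) separates as P(x) + Q(y) − 3, so its minimum is min P + min Q − 3.
P'(x) = 6x - 24 vanishes at x ∈ {4}; Q'(y) = 6y + 6 vanishes at y ∈ {-1}.
Local minima of P (where P''>0): P(4)=-48. Local minima of Q: Q(-1)=-3.
So the global minimum of E is P(4) + Q(-1) − 3 = -48 − 3 − 3 = -54, attained at (4, -1).

(4, -1)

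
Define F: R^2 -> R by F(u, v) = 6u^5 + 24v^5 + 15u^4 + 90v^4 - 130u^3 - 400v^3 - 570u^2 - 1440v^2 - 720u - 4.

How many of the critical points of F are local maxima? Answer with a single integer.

4

F separates as a function of u plus a function of v, so ∇F=0 decouples.
∂F/∂u = 30(u - 4)(u + 1)(u + 2)(u + 3) = 0 at u ∈ {-3, -2, -1, 4}; ∂F/∂v = 120v(v - 3)(v + 2)(v + 4) = 0 at v ∈ {-4, -2, 0, 3}.
The Hessian is diagonal: diag(F_uu, F_vv). Second derivatives: F_uu(-3)=-420, F_uu(-2)=180, F_uu(-1)=-300, F_uu(4)=6300; F_vv(-4)=-6720, F_vv(-2)=2400, F_vv(0)=-2880, F_vv(3)=12600.
Local maxima occur where both diagonal entries negative: (-3, -4), (-3, 0), (-1, -4), (-1, 0). Count: 4.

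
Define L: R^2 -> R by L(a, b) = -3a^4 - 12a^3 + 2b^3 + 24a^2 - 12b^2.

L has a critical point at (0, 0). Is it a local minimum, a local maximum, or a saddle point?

saddle point

The mixed partial ∂²L/∂a∂b is 0, so the Hessian at any point is diag(L_aa, L_bb) = diag(12(-3a^2 - 6a + 4), 12(b - 2)).
At (0, 0): H = diag(48, -24).
The eigenvalues have opposite signs, so H is indefinite: a saddle point.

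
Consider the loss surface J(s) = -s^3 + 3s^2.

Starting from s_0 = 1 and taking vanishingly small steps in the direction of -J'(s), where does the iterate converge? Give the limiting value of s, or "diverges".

J'(s) = -3s(s - 2), so J'(1) = 3.
Gradient descent moves in the -J' direction, i.e. s is decreasing.
The nearest critical point in that direction is s = 0, where J'' = 6 > 0 (a local minimum). The iterate converges there.

0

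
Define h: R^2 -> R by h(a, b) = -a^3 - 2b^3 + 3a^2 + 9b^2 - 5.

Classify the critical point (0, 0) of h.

The mixed partial ∂²h/∂a∂b is 0, so the Hessian at any point is diag(h_aa, h_bb) = diag(6(-a + 1), 6(-2b + 3)).
At (0, 0): H = diag(6, 18).
Both eigenvalues are positive, so H is positive definite: a local minimum.

local minimum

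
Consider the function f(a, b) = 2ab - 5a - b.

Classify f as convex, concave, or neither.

f is quadratic, so its Hessian is the constant matrix H = [[0, 2], [2, 0]].
det(H) = -4, tr(H) = 0.
det(H) < 0, so H is indefinite: neither convex nor concave.

neither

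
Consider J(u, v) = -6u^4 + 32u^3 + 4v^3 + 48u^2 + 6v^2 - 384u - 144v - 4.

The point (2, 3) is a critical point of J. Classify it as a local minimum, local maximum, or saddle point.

The mixed partial ∂²J/∂u∂v is 0, so the Hessian at any point is diag(J_uu, J_vv) = diag(24(-3u^2 + 8u + 4), 12(2v + 1)).
At (2, 3): H = diag(192, 84).
Both eigenvalues are positive, so H is positive definite: a local minimum.

local minimum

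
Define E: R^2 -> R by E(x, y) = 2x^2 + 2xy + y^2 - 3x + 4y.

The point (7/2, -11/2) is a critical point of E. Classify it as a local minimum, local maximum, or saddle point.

The Hessian of E is constant: H = [[4, 2], [2, 2]].
det(H) = 4·2 − 2² = 4.
det(H) > 0 and tr(H) = 6 > 0, so H is positive definite and the point is a local minimum.

local minimum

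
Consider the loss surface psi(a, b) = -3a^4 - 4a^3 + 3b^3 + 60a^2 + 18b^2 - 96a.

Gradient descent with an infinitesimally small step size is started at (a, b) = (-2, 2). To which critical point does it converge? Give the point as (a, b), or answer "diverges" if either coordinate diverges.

(1, 0)

psi is separable, so gradient descent decouples: a follows -∂psi/∂a, b follows -∂psi/∂b.
∂psi/∂a = -12(a - 2)(a - 1)(a + 4); at a=-2 this is -288, so a increases.
∂psi/∂b = 9b(b + 4); at b=2 this is 108, so b decreases.
a converges to its nearest critical value 1 (a local min of the a-part); b converges to 0. The iterate converges to (1, 0).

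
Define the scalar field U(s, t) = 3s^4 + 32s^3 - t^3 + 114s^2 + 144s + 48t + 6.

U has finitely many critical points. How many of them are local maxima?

1

U separates as a function of s plus a function of t, so ∇U=0 decouples.
∂U/∂s = 12(s + 1)(s + 3)(s + 4) = 0 at s ∈ {-4, -3, -1}; ∂U/∂t = -3(t - 4)(t + 4) = 0 at t ∈ {-4, 4}.
The Hessian is diagonal: diag(U_ss, U_tt). Second derivatives: U_ss(-4)=36, U_ss(-3)=-24, U_ss(-1)=72; U_tt(-4)=24, U_tt(4)=-24.
Local maxima occur where both diagonal entries negative: (-3, 4). Count: 1.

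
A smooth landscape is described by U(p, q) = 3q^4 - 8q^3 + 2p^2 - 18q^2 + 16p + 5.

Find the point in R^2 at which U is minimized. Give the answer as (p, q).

(-4, 3)

U(p,q) separates as A(p) + B(q) + 5, so its minimum is min A + min B + 5.
A'(p) = 4p + 16 vanishes at p ∈ {-4}; B'(q) = 12q(q - 3)(q + 1) vanishes at q ∈ {-1, 0, 3}.
Local minima of A (where A''>0): A(-4)=-32. Local minima of B: B(-1)=-7, B(3)=-135.
So the global minimum of U is A(-4) + B(3) + 5 = -32 − 135 + 5 = -162, attained at (-4, 3).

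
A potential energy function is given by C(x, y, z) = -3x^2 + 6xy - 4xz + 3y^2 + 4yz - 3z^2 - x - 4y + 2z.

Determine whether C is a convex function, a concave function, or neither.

neither

C is quadratic, so its Hessian is the constant matrix H = [[-6, 6, -4], [6, 6, 4], [-4, 4, -6]].
Leading principal minors: -6, -72, 240.
Neither pattern holds ⇒ H is indefinite ⇒ neither convex nor concave.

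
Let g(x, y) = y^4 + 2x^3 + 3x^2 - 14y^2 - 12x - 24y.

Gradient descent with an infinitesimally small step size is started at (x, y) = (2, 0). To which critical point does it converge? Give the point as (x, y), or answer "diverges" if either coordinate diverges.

g is separable, so gradient descent decouples: x follows -∂g/∂x, y follows -∂g/∂y.
∂g/∂x = 6(x - 1)(x + 2); at x=2 this is 24, so x decreases.
∂g/∂y = 4(y - 3)(y + 1)(y + 2); at y=0 this is -24, so y increases.
x converges to its nearest critical value 1 (a local min of the x-part); y converges to 3. The iterate converges to (1, 3).

(1, 3)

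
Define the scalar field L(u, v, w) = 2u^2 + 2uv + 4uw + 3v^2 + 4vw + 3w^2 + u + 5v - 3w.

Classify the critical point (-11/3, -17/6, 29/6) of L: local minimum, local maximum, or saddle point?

The Hessian is constant: H = [[4, 2, 4], [2, 6, 4], [4, 4, 6]].
Leading principal minors: Δ₁ = 4, Δ₂ = 20, Δ₃ = 24.
All leading minors are positive, so H is positive definite: a local minimum.

local minimum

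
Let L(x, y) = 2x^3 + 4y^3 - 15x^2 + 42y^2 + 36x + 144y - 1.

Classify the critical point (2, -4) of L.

local maximum

The mixed partial ∂²L/∂x∂y is 0, so the Hessian at any point is diag(L_xx, L_yy) = diag(6(2x - 5), 12(2y + 7)).
At (2, -4): H = diag(-6, -12).
Both eigenvalues are negative, so H is negative definite: a local maximum.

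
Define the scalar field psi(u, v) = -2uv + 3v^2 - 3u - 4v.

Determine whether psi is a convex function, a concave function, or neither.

psi is quadratic, so its Hessian is the constant matrix H = [[0, -2], [-2, 6]].
det(H) = -4, tr(H) = 6.
det(H) < 0, so H is indefinite: neither convex nor concave.

neither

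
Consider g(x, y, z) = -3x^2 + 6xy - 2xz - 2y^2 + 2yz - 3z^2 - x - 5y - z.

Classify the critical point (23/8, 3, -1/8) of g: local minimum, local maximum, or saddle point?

The Hessian is constant: H = [[-6, 6, -2], [6, -4, 2], [-2, 2, -6]].
Leading principal minors: Δ₁ = -6, Δ₂ = -12, Δ₃ = 64.
The minors fit neither the all-positive nor the alternating-sign pattern, so H is indefinite: a saddle point.

saddle point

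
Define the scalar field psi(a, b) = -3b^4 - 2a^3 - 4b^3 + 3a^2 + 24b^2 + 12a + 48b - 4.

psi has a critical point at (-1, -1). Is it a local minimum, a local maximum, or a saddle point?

The mixed partial ∂²psi/∂a∂b is 0, so the Hessian at any point is diag(psi_aa, psi_bb) = diag(6(-2a + 1), 12(-3b^2 - 2b + 4)).
At (-1, -1): H = diag(18, 36).
Both eigenvalues are positive, so H is positive definite: a local minimum.

local minimum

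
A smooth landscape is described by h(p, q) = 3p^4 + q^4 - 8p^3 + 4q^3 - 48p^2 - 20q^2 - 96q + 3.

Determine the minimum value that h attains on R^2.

-788

h(p,q) separates as A(p) + B(q) + 3, so its minimum is min A + min B + 3.
A'(p) = 12p(p - 4)(p + 2) vanishes at p ∈ {-2, 0, 4}; B'(q) = 4(q - 3)(q + 2)(q + 4) vanishes at q ∈ {-4, -2, 3}.
Local minima of A (where A''>0): A(-2)=-80, A(4)=-512. Local minima of B: B(-4)=64, B(3)=-279.
So the global minimum of h is A(4) + B(3) + 3 = -512 − 279 + 3 = -788, attained at (4, 3).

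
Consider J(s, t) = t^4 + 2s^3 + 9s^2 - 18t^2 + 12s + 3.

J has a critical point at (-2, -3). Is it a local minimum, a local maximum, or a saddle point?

saddle point

The mixed partial ∂²J/∂s∂t is 0, so the Hessian at any point is diag(J_ss, J_tt) = diag(6(2s + 3), 12(t^2 - 3)).
At (-2, -3): H = diag(-6, 72).
The eigenvalues have opposite signs, so H is indefinite: a saddle point.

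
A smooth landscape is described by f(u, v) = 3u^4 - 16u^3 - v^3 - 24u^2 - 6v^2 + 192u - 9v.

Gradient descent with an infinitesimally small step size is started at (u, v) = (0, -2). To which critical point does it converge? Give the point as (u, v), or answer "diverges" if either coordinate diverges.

(-2, -3)

f is separable, so gradient descent decouples: u follows -∂f/∂u, v follows -∂f/∂v.
∂f/∂u = 12(u - 4)(u - 2)(u + 2); at u=0 this is 192, so u decreases.
∂f/∂v = -3(v + 1)(v + 3); at v=-2 this is 3, so v decreases.
u converges to its nearest critical value -2 (a local min of the u-part); v converges to -3. The iterate converges to (-2, -3).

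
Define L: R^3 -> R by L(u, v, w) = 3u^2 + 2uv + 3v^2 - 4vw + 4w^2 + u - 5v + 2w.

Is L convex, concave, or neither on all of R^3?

convex

L is quadratic, so its Hessian is the constant matrix H = [[6, 2, 0], [2, 6, -4], [0, -4, 8]].
Leading principal minors: 6, 32, 160.
All positive ⇒ H ≻ 0 ⇒ convex.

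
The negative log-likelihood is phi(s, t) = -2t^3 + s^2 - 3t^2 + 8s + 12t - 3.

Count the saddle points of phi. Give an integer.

phi separates as a function of s plus a function of t, so ∇phi=0 decouples.
∂phi/∂s = 2(s + 4) = 0 at s ∈ {-4}; ∂phi/∂t = -6(t - 1)(t + 2) = 0 at t ∈ {-2, 1}.
The Hessian is diagonal: diag(phi_ss, phi_tt). Second derivatives: phi_ss(-4)=2; phi_tt(-2)=18, phi_tt(1)=-18.
Saddle points occur where the two diagonal entries have opposite signs: (-4, 1). Count: 1.

1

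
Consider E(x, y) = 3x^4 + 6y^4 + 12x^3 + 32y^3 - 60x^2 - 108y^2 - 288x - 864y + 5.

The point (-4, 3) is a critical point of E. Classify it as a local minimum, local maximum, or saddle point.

The mixed partial ∂²E/∂x∂y is 0, so the Hessian at any point is diag(E_xx, E_yy) = diag(12(3x^2 + 6x - 10), 24(3y^2 + 8y - 9)).
At (-4, 3): H = diag(168, 1008).
Both eigenvalues are positive, so H is positive definite: a local minimum.

local minimum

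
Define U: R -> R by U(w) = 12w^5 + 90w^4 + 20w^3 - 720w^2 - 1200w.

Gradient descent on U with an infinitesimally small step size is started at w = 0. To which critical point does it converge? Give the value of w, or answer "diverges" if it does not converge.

2

U'(w) = 60(w - 2)(w + 1)(w + 2)(w + 5), so U'(0) = -1200.
Gradient descent moves in the -U' direction, i.e. w is increasing.
The nearest critical point in that direction is w = 2, where U'' = 5040 > 0 (a local minimum). The iterate converges there.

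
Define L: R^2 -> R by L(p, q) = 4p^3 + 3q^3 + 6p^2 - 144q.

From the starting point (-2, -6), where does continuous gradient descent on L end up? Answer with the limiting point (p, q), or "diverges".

diverges

L is separable, so gradient descent decouples: p follows -∂L/∂p, q follows -∂L/∂q.
∂L/∂p = 12p(p + 1); at p=-2 this is 24, so p decreases.
∂L/∂q = 9(q - 4)(q + 4); at q=-6 this is 180, so q decreases.
The p-coordinate has no critical point in that direction and runs off to infinity.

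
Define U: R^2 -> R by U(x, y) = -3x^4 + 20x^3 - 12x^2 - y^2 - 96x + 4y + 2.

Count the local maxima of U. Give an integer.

2

U separates as a function of x plus a function of y, so ∇U=0 decouples.
∂U/∂x = -12(x - 4)(x - 2)(x + 1) = 0 at x ∈ {-1, 2, 4}; ∂U/∂y = -2(y - 2) = 0 at y ∈ {2}.
The Hessian is diagonal: diag(U_xx, U_yy). Second derivatives: U_xx(-1)=-180, U_xx(2)=72, U_xx(4)=-120; U_yy(2)=-2.
Local maxima occur where both diagonal entries negative: (-1, 2), (4, 2). Count: 2.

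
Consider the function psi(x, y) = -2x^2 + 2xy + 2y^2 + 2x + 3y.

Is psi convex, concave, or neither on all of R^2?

neither

psi is quadratic, so its Hessian is the constant matrix H = [[-4, 2], [2, 4]].
det(H) = -20, tr(H) = 0.
det(H) < 0, so H is indefinite: neither convex nor concave.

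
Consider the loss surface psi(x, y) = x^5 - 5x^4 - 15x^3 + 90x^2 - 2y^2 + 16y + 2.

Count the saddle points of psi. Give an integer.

2

psi separates as a function of x plus a function of y, so ∇psi=0 decouples.
∂psi/∂x = 5x(x - 4)(x - 3)(x + 3) = 0 at x ∈ {-3, 0, 3, 4}; ∂psi/∂y = -4(y - 4) = 0 at y ∈ {4}.
The Hessian is diagonal: diag(psi_xx, psi_yy). Second derivatives: psi_xx(-3)=-630, psi_xx(0)=180, psi_xx(3)=-90, psi_xx(4)=140; psi_yy(4)=-4.
Saddle points occur where the two diagonal entries have opposite signs: (0, 4), (4, 4). Count: 2.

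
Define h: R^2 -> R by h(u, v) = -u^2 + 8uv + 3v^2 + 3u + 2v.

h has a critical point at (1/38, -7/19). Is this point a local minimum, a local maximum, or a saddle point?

The Hessian of h is constant: H = [[-2, 8], [8, 6]].
det(H) = (-2)·6 − 8² = -76.
Since det(H) < 0, H is indefinite and the critical point is a saddle point.

saddle point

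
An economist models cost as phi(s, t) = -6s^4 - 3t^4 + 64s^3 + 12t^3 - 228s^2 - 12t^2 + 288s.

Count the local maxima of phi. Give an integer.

phi separates as a function of s plus a function of t, so ∇phi=0 decouples.
∂phi/∂s = -24(s - 4)(s - 3)(s - 1) = 0 at s ∈ {1, 3, 4}; ∂phi/∂t = -12t(t - 2)(t - 1) = 0 at t ∈ {0, 1, 2}.
The Hessian is diagonal: diag(phi_ss, phi_tt). Second derivatives: phi_ss(1)=-144, phi_ss(3)=48, phi_ss(4)=-72; phi_tt(0)=-24, phi_tt(1)=12, phi_tt(2)=-24.
Local maxima occur where both diagonal entries negative: (1, 0), (1, 2), (4, 0), (4, 2). Count: 4.

4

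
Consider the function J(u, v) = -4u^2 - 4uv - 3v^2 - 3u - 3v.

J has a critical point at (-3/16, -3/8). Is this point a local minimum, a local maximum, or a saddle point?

The Hessian of J is constant: H = [[-8, -4], [-4, -6]].
det(H) = (-8)·(-6) − (-4)² = 32.
det(H) > 0 and tr(H) = -14 < 0, so H is negative definite and the point is a local maximum.

local maximum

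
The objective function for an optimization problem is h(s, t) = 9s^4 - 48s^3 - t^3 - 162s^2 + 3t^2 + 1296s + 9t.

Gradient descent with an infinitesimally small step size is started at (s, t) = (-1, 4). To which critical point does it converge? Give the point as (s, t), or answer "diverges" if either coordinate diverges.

h is separable, so gradient descent decouples: s follows -∂h/∂s, t follows -∂h/∂t.
∂h/∂s = 36(s - 4)(s - 3)(s + 3); at s=-1 this is 1440, so s decreases.
∂h/∂t = -3(t - 3)(t + 1); at t=4 this is -15, so t increases.
The t-coordinate has no critical point in that direction and runs off to infinity.

diverges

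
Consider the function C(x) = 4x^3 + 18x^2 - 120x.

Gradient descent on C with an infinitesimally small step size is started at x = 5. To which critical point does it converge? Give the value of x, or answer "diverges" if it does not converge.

C'(x) = 12(x - 2)(x + 5), so C'(5) = 360.
Gradient descent moves in the -C' direction, i.e. x is decreasing.
The nearest critical point in that direction is x = 2, where C'' = 84 > 0 (a local minimum). The iterate converges there.

2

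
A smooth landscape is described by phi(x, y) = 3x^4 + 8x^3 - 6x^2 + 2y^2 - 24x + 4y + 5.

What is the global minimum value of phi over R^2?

phi(x,y) separates as P(x) + Q(y) + 5, so its minimum is min P + min Q + 5.
P'(x) = 12(x - 1)(x + 1)(x + 2) vanishes at x ∈ {-2, -1, 1}; Q'(y) = 4y + 4 vanishes at y ∈ {-1}.
Local minima of P (where P''>0): P(-2)=8, P(1)=-19. Local minima of Q: Q(-1)=-2.
So the global minimum of phi is P(1) + Q(-1) + 5 = -19 − 2 + 5 = -16, attained at (1, -1).

-16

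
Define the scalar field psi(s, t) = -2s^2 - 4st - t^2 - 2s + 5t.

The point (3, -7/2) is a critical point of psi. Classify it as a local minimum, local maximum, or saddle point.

saddle point

The Hessian of psi is constant: H = [[-4, -4], [-4, -2]].
det(H) = (-4)·(-2) − (-4)² = -8.
Since det(H) < 0, H is indefinite and the critical point is a saddle point.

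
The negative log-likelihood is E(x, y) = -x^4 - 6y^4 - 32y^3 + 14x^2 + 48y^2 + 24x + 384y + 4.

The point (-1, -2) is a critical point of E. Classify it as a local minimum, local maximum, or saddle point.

The mixed partial ∂²E/∂x∂y is 0, so the Hessian at any point is diag(E_xx, E_yy) = diag(4(-3x^2 + 7), 24(-3y^2 - 8y + 4)).
At (-1, -2): H = diag(16, 192).
Both eigenvalues are positive, so H is positive definite: a local minimum.

local minimum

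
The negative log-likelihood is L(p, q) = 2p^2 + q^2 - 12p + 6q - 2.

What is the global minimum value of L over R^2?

-29

L(p,q) separates as A(p) + B(q) − 2, so its minimum is min A + min B − 2.
A'(p) = 4p - 12 vanishes at p ∈ {3}; B'(q) = 2q + 6 vanishes at q ∈ {-3}.
Local minima of A (where A''>0): A(3)=-18. Local minima of B: B(-3)=-9.
So the global minimum of L is A(3) + B(-3) − 2 = -18 − 9 − 2 = -29, attained at (3, -3).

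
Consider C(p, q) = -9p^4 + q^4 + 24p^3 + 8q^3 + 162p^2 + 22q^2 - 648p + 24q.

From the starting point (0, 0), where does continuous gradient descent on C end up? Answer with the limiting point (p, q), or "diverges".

(2, -1)

C is separable, so gradient descent decouples: p follows -∂C/∂p, q follows -∂C/∂q.
∂C/∂p = -36(p - 3)(p - 2)(p + 3); at p=0 this is -648, so p increases.
∂C/∂q = 4(q + 1)(q + 2)(q + 3); at q=0 this is 24, so q decreases.
p converges to its nearest critical value 2 (a local min of the p-part); q converges to -1. The iterate converges to (2, -1).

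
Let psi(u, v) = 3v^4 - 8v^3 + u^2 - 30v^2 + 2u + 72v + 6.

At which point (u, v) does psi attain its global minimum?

psi(u,v) separates as P(u) + Q(v) + 6, so its minimum is min P + min Q + 6.
P'(u) = 2u + 2 vanishes at u ∈ {-1}; Q'(v) = 12(v - 3)(v - 1)(v + 2) vanishes at v ∈ {-2, 1, 3}.
Local minima of P (where P''>0): P(-1)=-1. Local minima of Q: Q(-2)=-152, Q(3)=-27.
So the global minimum of psi is P(-1) + Q(-2) + 6 = -1 − 152 + 6 = -147, attained at (-1, -2).

(-1, -2)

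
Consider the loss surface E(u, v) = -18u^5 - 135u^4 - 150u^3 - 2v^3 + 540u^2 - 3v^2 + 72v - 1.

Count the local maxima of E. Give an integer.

E separates as a function of u plus a function of v, so ∇E=0 decouples.
∂E/∂u = -90u(u - 1)(u + 3)(u + 4) = 0 at u ∈ {-4, -3, 0, 1}; ∂E/∂v = -6(v - 3)(v + 4) = 0 at v ∈ {-4, 3}.
The Hessian is diagonal: diag(E_uu, E_vv). Second derivatives: E_uu(-4)=1800, E_uu(-3)=-1080, E_uu(0)=1080, E_uu(1)=-1800; E_vv(-4)=42, E_vv(3)=-42.
Local maxima occur where both diagonal entries negative: (-3, 3), (1, 3). Count: 2.

2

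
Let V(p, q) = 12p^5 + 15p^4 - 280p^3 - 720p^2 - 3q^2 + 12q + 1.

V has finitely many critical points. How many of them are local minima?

0

V separates as a function of p plus a function of q, so ∇V=0 decouples.
∂V/∂p = 60p(p - 4)(p + 2)(p + 3) = 0 at p ∈ {-3, -2, 0, 4}; ∂V/∂q = -6(q - 2) = 0 at q ∈ {2}.
The Hessian is diagonal: diag(V_pp, V_qq). Second derivatives: V_pp(-3)=-1260, V_pp(-2)=720, V_pp(0)=-1440, V_pp(4)=10080; V_qq(2)=-6.
Local minima occur where both diagonal entries positive: none. Count: 0.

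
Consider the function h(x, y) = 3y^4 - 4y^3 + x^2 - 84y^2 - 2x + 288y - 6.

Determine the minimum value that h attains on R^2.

-1479

h(x,y) separates as P(x) + Q(y) − 6, so its minimum is min P + min Q − 6.
P'(x) = 2x - 2 vanishes at x ∈ {1}; Q'(y) = 12(y - 3)(y - 2)(y + 4) vanishes at y ∈ {-4, 2, 3}.
Local minima of P (where P''>0): P(1)=-1. Local minima of Q: Q(-4)=-1472, Q(3)=243.
So the global minimum of h is P(1) + Q(-4) − 6 = -1 − 1472 − 6 = -1479, attained at (1, -4).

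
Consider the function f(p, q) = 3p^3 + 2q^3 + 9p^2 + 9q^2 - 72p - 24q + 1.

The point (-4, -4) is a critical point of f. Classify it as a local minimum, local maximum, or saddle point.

The mixed partial ∂²f/∂p∂q is 0, so the Hessian at any point is diag(f_pp, f_qq) = diag(18(p + 1), 6(2q + 3)).
At (-4, -4): H = diag(-54, -30).
Both eigenvalues are negative, so H is negative definite: a local maximum.

local maximum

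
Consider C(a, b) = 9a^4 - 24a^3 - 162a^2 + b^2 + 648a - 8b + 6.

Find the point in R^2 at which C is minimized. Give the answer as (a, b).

C(a,b) separates as P(a) + Q(b) + 6, so its minimum is min P + min Q + 6.
P'(a) = 36(a - 3)(a - 2)(a + 3) vanishes at a ∈ {-3, 2, 3}; Q'(b) = 2b - 8 vanishes at b ∈ {4}.
Local minima of P (where P''>0): P(-3)=-2025, P(3)=567. Local minima of Q: Q(4)=-16.
So the global minimum of C is P(-3) + Q(4) + 6 = -2025 − 16 + 6 = -2035, attained at (-3, 4).

(-3, 4)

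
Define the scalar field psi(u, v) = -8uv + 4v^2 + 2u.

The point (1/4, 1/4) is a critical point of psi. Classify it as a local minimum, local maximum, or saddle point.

saddle point

The Hessian of psi is constant: H = [[0, -8], [-8, 8]].
det(H) = 0·8 − (-8)² = -64.
Since det(H) < 0, H is indefinite and the critical point is a saddle point.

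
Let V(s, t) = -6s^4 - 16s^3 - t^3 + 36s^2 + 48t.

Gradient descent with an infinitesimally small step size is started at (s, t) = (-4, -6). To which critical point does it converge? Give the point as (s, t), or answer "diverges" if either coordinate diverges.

V is separable, so gradient descent decouples: s follows -∂V/∂s, t follows -∂V/∂t.
∂V/∂s = -24s(s - 1)(s + 3); at s=-4 this is 480, so s decreases.
∂V/∂t = -3(t - 4)(t + 4); at t=-6 this is -60, so t increases.
The s-coordinate has no critical point in that direction and runs off to infinity.

diverges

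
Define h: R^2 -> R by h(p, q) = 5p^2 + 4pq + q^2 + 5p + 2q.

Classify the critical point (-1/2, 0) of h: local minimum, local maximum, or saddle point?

local minimum

The Hessian of h is constant: H = [[10, 4], [4, 2]].
det(H) = 10·2 − 4² = 4.
det(H) > 0 and tr(H) = 12 > 0, so H is positive definite and the point is a local minimum.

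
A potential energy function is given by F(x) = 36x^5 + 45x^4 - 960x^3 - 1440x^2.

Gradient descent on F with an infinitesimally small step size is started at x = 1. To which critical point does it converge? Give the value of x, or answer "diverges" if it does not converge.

F'(x) = 180x(x - 4)(x + 1)(x + 4), so F'(1) = -5400.
Gradient descent moves in the -F' direction, i.e. x is increasing.
The nearest critical point in that direction is x = 4, where F'' = 28800 > 0 (a local minimum). The iterate converges there.

4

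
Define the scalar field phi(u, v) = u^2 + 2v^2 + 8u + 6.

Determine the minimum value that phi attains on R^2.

phi(u,v) separates as P(u) + Q(v) + 6, so its minimum is min P + min Q + 6.
P'(u) = 2u + 8 vanishes at u ∈ {-4}; Q'(v) = 4v vanishes at v ∈ {0}.
Local minima of P (where P''>0): P(-4)=-16. Local minima of Q: Q(0)=0.
So the global minimum of phi is P(-4) + Q(0) + 6 = -16 + 0 + 6 = -10, attained at (-4, 0).

-10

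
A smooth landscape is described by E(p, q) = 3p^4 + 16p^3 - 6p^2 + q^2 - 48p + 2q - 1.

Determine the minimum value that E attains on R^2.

-162

E(p,q) separates as A(p) + B(q) − 1, so its minimum is min A + min B − 1.
A'(p) = 12(p - 1)(p + 1)(p + 4) vanishes at p ∈ {-4, -1, 1}; B'(q) = 2q + 2 vanishes at q ∈ {-1}.
Local minima of A (where A''>0): A(-4)=-160, A(1)=-35. Local minima of B: B(-1)=-1.
So the global minimum of E is A(-4) + B(-1) − 1 = -160 − 1 − 1 = -162, attained at (-4, -1).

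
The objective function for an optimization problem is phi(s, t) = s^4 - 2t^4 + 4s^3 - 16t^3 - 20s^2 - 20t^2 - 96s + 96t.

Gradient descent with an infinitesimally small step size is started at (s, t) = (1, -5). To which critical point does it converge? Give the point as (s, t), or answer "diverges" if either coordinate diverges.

diverges

phi is separable, so gradient descent decouples: s follows -∂phi/∂s, t follows -∂phi/∂t.
∂phi/∂s = 4(s - 3)(s + 2)(s + 4); at s=1 this is -120, so s increases.
∂phi/∂t = -8(t - 1)(t + 3)(t + 4); at t=-5 this is 96, so t decreases.
The t-coordinate has no critical point in that direction and runs off to infinity.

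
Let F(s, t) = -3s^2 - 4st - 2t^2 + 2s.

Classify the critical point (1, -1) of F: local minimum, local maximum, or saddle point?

The Hessian of F is constant: H = [[-6, -4], [-4, -4]].
det(H) = (-6)·(-4) − (-4)² = 8.
det(H) > 0 and tr(H) = -10 < 0, so H is negative definite and the point is a local maximum.

local maximum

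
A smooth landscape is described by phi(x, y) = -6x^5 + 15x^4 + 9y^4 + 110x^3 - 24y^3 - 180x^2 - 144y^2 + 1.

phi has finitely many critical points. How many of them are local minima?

4

phi separates as a function of x plus a function of y, so ∇phi=0 decouples.
∂phi/∂x = -30x(x - 4)(x - 1)(x + 3) = 0 at x ∈ {-3, 0, 1, 4}; ∂phi/∂y = 36y(y - 4)(y + 2) = 0 at y ∈ {-2, 0, 4}.
The Hessian is diagonal: diag(phi_xx, phi_yy). Second derivatives: phi_xx(-3)=2520, phi_xx(0)=-360, phi_xx(1)=360, phi_xx(4)=-2520; phi_yy(-2)=432, phi_yy(0)=-288, phi_yy(4)=864.
Local minima occur where both diagonal entries positive: (-3, -2), (-3, 4), (1, -2), (1, 4). Count: 4.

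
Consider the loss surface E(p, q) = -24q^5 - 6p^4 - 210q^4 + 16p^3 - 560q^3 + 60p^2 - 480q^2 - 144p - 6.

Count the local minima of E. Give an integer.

2

E separates as a function of p plus a function of q, so ∇E=0 decouples.
∂E/∂p = -24(p - 3)(p - 1)(p + 2) = 0 at p ∈ {-2, 1, 3}; ∂E/∂q = -120q(q + 1)(q + 2)(q + 4) = 0 at q ∈ {-4, -2, -1, 0}.
The Hessian is diagonal: diag(E_pp, E_qq). Second derivatives: E_pp(-2)=-360, E_pp(1)=144, E_pp(3)=-240; E_qq(-4)=2880, E_qq(-2)=-480, E_qq(-1)=360, E_qq(0)=-960.
Local minima occur where both diagonal entries positive: (1, -4), (1, -1). Count: 2.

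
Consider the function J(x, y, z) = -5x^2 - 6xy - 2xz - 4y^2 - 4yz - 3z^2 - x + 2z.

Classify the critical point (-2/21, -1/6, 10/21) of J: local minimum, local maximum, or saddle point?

local maximum

The Hessian is constant: H = [[-10, -6, -2], [-6, -8, -4], [-2, -4, -6]].
Leading principal minors: Δ₁ = -10, Δ₂ = 44, Δ₃ = -168.
The minors alternate sign starting negative (−, +, −), so H is negative definite: a local maximum.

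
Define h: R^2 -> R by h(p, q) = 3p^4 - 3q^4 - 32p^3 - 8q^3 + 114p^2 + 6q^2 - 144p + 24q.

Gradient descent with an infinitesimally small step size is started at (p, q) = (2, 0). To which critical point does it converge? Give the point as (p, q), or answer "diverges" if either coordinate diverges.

(1, -1)

h is separable, so gradient descent decouples: p follows -∂h/∂p, q follows -∂h/∂q.
∂h/∂p = 12(p - 4)(p - 3)(p - 1); at p=2 this is 24, so p decreases.
∂h/∂q = -12(q - 1)(q + 1)(q + 2); at q=0 this is 24, so q decreases.
p converges to its nearest critical value 1 (a local min of the p-part); q converges to -1. The iterate converges to (1, -1).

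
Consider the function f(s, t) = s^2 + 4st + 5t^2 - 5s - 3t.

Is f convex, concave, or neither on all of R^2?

f is quadratic, so its Hessian is the constant matrix H = [[2, 4], [4, 10]].
det(H) = 4, tr(H) = 12.
det(H) > 0 and tr(H) > 0, so H is positive definite everywhere: convex.

convex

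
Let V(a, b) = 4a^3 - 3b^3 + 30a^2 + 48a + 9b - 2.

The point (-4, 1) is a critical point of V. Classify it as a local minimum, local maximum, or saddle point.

local maximum

The mixed partial ∂²V/∂a∂b is 0, so the Hessian at any point is diag(V_aa, V_bb) = diag(12(2a + 5), -18b).
At (-4, 1): H = diag(-36, -18).
Both eigenvalues are negative, so H is negative definite: a local maximum.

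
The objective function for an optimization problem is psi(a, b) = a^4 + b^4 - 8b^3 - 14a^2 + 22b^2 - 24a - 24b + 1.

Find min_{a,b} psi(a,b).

psi(a,b) separates as P(a) + Q(b) + 1, so its minimum is min P + min Q + 1.
P'(a) = 4(a - 3)(a + 1)(a + 2) vanishes at a ∈ {-2, -1, 3}; Q'(b) = 4(b - 3)(b - 2)(b - 1) vanishes at b ∈ {1, 2, 3}.
Local minima of P (where P''>0): P(-2)=8, P(3)=-117. Local minima of Q: Q(1)=-9, Q(3)=-9.
So the global minimum of psi is P(3) + Q(1) + 1 = -117 − 9 + 1 = -125, attained at (3, 1).

-125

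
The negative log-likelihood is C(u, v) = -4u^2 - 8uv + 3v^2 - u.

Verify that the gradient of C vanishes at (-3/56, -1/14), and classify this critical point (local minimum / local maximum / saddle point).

saddle point

∇C = (-8u - 8v - 1, -8u + 6v); substituting (-3/56, -1/14) gives ∇C = (0, 0), so (-3/56, -1/14) is indeed a critical point.
The Hessian of C is constant: H = [[-8, -8], [-8, 6]].
det(H) = (-8)·6 − (-8)² = -112.
Since det(H) < 0, H is indefinite and the critical point is a saddle point.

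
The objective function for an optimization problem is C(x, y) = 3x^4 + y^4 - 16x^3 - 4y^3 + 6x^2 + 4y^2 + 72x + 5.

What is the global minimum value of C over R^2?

-42

C(x,y) separates as P(x) + Q(y) + 5, so its minimum is min P + min Q + 5.
P'(x) = 12(x - 3)(x - 2)(x + 1) vanishes at x ∈ {-1, 2, 3}; Q'(y) = 4y(y - 2)(y - 1) vanishes at y ∈ {0, 1, 2}.
Local minima of P (where P''>0): P(-1)=-47, P(3)=81. Local minima of Q: Q(0)=0, Q(2)=0.
So the global minimum of C is P(-1) + Q(0) + 5 = -47 + 0 + 5 = -42, attained at (-1, 0).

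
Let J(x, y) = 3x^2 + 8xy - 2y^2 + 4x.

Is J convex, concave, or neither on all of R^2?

J is quadratic, so its Hessian is the constant matrix H = [[6, 8], [8, -4]].
det(H) = -88, tr(H) = 2.
det(H) < 0, so H is indefinite: neither convex nor concave.

neither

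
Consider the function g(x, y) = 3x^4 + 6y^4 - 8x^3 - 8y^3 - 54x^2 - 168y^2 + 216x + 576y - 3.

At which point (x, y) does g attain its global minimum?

(-3, -4)

g(x,y) separates as P(x) + Q(y) − 3, so its minimum is min P + min Q − 3.
P'(x) = 12(x - 3)(x - 2)(x + 3) vanishes at x ∈ {-3, 2, 3}; Q'(y) = 24(y - 3)(y - 2)(y + 4) vanishes at y ∈ {-4, 2, 3}.
Local minima of P (where P''>0): P(-3)=-675, P(3)=189. Local minima of Q: Q(-4)=-2944, Q(3)=486.
So the global minimum of g is P(-3) + Q(-4) − 3 = -675 − 2944 − 3 = -3622, attained at (-3, -4).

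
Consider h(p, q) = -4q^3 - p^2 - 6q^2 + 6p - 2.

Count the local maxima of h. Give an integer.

1

h separates as a function of p plus a function of q, so ∇h=0 decouples.
∂h/∂p = -2(p - 3) = 0 at p ∈ {3}; ∂h/∂q = -12q(q + 1) = 0 at q ∈ {-1, 0}.
The Hessian is diagonal: diag(h_pp, h_qq). Second derivatives: h_pp(3)=-2; h_qq(-1)=12, h_qq(0)=-12.
Local maxima occur where both diagonal entries negative: (3, 0). Count: 1.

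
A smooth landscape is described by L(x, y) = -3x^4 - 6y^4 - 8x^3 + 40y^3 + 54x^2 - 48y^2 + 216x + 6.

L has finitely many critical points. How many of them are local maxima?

4

L separates as a function of x plus a function of y, so ∇L=0 decouples.
∂L/∂x = -12(x - 3)(x + 2)(x + 3) = 0 at x ∈ {-3, -2, 3}; ∂L/∂y = -24y(y - 4)(y - 1) = 0 at y ∈ {0, 1, 4}.
The Hessian is diagonal: diag(L_xx, L_yy). Second derivatives: L_xx(-3)=-72, L_xx(-2)=60, L_xx(3)=-360; L_yy(0)=-96, L_yy(1)=72, L_yy(4)=-288.
Local maxima occur where both diagonal entries negative: (-3, 0), (-3, 4), (3, 0), (3, 4). Count: 4.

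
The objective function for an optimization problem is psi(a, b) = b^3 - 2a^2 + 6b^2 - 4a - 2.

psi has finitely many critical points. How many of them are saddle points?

1

psi separates as a function of a plus a function of b, so ∇psi=0 decouples.
∂psi/∂a = -4(a + 1) = 0 at a ∈ {-1}; ∂psi/∂b = 3b(b + 4) = 0 at b ∈ {-4, 0}.
The Hessian is diagonal: diag(psi_aa, psi_bb). Second derivatives: psi_aa(-1)=-4; psi_bb(-4)=-12, psi_bb(0)=12.
Saddle points occur where the two diagonal entries have opposite signs: (-1, 0). Count: 1.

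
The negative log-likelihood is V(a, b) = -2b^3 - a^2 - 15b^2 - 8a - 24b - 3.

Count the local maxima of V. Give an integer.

V separates as a function of a plus a function of b, so ∇V=0 decouples.
∂V/∂a = -2(a + 4) = 0 at a ∈ {-4}; ∂V/∂b = -6(b + 1)(b + 4) = 0 at b ∈ {-4, -1}.
The Hessian is diagonal: diag(V_aa, V_bb). Second derivatives: V_aa(-4)=-2; V_bb(-4)=18, V_bb(-1)=-18.
Local maxima occur where both diagonal entries negative: (-4, -1). Count: 1.

1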